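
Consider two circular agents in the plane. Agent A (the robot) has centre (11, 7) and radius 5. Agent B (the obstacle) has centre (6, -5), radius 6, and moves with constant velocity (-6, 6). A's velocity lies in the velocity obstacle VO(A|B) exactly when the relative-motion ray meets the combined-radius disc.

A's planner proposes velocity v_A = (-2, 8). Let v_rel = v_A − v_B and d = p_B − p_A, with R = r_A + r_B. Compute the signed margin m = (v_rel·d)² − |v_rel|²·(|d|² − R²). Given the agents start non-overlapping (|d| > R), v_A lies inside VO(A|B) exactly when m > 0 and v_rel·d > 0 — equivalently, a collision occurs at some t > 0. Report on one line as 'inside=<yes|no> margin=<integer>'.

d = (-5, -12),  |d|² = 169;  R = 5+6 = 11,  c = 169−11² = 48
v_rel = (4, 2),  |v_rel|² = 20;  v_rel·d = (4)·(-5) + (2)·(-12) = -44
20·t² + 88·t + 48 = 0  ⇒  m = (-44)² − 20·48 = 976
m = 976 > 0,  v_rel·d = -44 < 0  ⇒  outside

inside=no margin=976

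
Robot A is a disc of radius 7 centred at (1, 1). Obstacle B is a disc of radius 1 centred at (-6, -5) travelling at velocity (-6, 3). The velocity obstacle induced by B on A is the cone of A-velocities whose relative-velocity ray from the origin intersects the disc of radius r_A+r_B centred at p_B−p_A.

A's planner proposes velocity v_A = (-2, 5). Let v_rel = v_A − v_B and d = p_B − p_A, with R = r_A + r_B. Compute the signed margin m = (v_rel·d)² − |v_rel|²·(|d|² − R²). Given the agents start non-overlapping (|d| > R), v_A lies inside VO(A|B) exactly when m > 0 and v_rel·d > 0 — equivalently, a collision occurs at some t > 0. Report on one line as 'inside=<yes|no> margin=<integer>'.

d = (-7, -6),  |d|² = 85;  R = 7+1 = 8,  c = 85−8² = 21
v_rel = (4, 2),  |v_rel|² = 20;  v_rel·d = (4)·(-7) + (2)·(-6) = -40
20·t² + 80·t + 21 = 0  ⇒  m = (-40)² − 20·21 = 1180
m = 1180 > 0,  v_rel·d = -40 < 0  ⇒  outside

inside=no margin=1180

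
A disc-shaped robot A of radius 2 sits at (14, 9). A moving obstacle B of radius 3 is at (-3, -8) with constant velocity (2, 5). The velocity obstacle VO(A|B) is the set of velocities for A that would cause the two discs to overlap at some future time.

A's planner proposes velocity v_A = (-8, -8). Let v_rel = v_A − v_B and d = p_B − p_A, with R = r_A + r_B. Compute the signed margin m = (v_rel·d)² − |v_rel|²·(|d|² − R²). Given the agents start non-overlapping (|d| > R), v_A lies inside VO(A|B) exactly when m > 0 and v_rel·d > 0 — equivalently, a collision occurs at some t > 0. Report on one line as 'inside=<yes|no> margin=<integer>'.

d = (-17, -17),  |d|² = 578;  R = 2+3 = 5,  c = 578−5² = 553
v_rel = (-10, -13),  |v_rel|² = 269;  v_rel·d = (-10)·(-17) + (-13)·(-17) = 391
269·t² − 782·t + 553 = 0  ⇒  m = 391² − 269·553 = 4124
m = 4124 > 0,  v_rel·d = 391 > 0  ⇒  inside

inside=yes margin=4124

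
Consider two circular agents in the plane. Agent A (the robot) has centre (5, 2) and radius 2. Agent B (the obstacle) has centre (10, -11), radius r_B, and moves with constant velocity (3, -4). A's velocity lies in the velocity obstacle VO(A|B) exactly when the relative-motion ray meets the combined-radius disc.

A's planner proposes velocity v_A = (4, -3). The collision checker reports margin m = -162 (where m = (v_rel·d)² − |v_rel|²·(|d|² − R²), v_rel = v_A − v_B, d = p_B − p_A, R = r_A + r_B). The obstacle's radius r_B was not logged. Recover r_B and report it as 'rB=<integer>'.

m = -162
d = (5, -13);  v_rel = (1, 1),  |v_rel|² = 2
v_rel×d = (1)·(-13) − (1)·(5) = -18
since m = R²·2 − (-18)²:  R² = (324 + -162) / 2 = 81
R = √81 = 9  ⇒  r_B = 9 − 2 = 7

rB=7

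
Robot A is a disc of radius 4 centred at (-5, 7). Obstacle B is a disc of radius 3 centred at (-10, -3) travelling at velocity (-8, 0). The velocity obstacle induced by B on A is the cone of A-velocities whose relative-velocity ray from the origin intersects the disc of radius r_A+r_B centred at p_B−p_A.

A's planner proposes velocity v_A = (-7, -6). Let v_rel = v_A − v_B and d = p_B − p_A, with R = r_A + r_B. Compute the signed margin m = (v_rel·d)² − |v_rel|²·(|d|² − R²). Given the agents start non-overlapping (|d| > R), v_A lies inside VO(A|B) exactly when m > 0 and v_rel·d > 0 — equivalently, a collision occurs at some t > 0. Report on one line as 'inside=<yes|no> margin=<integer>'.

d = (-5, -10),  |d|² = 125;  R = 4+3 = 7,  c = 125−7² = 76
v_rel = (1, -6),  |v_rel|² = 37;  v_rel·d = (1)·(-5) + (-6)·(-10) = 55
37·t² − 110·t + 76 = 0  ⇒  m = 55² − 37·76 = 213
m = 213 > 0,  v_rel·d = 55 > 0  ⇒  inside

inside=yes margin=213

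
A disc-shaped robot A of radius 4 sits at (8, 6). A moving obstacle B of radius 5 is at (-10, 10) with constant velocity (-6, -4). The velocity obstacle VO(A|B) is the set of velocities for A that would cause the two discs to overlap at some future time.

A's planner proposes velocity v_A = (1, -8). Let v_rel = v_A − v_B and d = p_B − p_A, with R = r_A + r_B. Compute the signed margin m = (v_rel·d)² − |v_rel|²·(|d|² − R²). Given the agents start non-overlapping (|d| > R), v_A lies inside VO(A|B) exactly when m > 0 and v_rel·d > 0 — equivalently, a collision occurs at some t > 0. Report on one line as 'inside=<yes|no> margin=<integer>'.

d = (-18, 4),  |d|² = 340;  R = 4+5 = 9,  c = 340−9² = 259
v_rel = (7, -4),  |v_rel|² = 65;  v_rel·d = (7)·(-18) + (-4)·(4) = -142
65·t² + 284·t + 259 = 0  ⇒  m = (-142)² − 65·259 = 3329
m = 3329 > 0,  v_rel·d = -142 < 0  ⇒  outside

inside=no margin=3329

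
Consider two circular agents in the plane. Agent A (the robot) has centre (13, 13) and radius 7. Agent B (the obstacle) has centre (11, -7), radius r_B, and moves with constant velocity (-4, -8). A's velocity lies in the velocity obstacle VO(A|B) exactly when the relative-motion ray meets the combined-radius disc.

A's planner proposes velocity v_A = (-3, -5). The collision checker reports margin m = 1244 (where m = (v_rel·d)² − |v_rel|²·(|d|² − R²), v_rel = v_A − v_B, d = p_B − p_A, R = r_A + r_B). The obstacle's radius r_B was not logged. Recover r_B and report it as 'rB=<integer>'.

m = 1244
d = (-2, -20);  v_rel = (1, 3),  |v_rel|² = 10
v_rel×d = (1)·(-20) − (3)·(-2) = -14
since m = R²·10 − (-14)²:  R² = (196 + 1244) / 10 = 144
R = √144 = 12  ⇒  r_B = 12 − 7 = 5

rB=5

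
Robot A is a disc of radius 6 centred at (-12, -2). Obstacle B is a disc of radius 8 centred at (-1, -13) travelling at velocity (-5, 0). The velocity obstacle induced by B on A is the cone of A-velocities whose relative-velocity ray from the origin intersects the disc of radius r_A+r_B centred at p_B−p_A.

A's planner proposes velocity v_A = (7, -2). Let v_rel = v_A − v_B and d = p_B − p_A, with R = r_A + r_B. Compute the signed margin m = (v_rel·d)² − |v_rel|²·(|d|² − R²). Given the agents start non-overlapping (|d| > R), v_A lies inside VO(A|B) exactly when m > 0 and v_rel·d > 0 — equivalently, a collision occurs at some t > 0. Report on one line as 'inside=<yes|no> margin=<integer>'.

d = (11, -11),  |d|² = 242;  R = 6+8 = 14,  c = 242−14² = 46
v_rel = (12, -2),  |v_rel|² = 148;  v_rel·d = (12)·(11) + (-2)·(-11) = 154
148·t² − 308·t + 46 = 0  ⇒  m = 154² − 148·46 = 16908
m = 16908 > 0,  v_rel·d = 154 > 0  ⇒  inside

inside=yes margin=16908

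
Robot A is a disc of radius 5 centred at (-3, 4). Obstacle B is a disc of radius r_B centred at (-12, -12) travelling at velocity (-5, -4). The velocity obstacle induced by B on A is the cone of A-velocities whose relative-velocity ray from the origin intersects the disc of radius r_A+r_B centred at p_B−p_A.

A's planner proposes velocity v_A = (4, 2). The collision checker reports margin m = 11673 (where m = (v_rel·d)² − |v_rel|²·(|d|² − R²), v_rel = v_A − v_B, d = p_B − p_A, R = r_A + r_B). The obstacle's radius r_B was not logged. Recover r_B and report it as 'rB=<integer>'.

m = 11673
d = (-9, -16);  v_rel = (9, 6),  |v_rel|² = 117
v_rel×d = (9)·(-16) − (6)·(-9) = -90
since m = R²·117 − (-90)²:  R² = (8100 + 11673) / 117 = 169
R = √169 = 13  ⇒  r_B = 13 − 5 = 8

rB=8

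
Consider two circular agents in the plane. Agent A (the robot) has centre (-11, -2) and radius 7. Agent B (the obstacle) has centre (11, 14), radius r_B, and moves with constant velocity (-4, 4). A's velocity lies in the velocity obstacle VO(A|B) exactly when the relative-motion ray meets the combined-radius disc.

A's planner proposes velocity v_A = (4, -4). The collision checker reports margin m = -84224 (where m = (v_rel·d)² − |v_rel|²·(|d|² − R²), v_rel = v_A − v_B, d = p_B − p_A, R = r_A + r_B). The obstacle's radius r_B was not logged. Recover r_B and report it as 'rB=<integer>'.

m = -84224
d = (22, 16);  v_rel = (8, -8),  |v_rel|² = 128
v_rel×d = (8)·(16) − (-8)·(22) = 304
since m = R²·128 − 304²:  R² = (92416 + -84224) / 128 = 64
R = √64 = 8  ⇒  r_B = 8 − 7 = 1

rB=1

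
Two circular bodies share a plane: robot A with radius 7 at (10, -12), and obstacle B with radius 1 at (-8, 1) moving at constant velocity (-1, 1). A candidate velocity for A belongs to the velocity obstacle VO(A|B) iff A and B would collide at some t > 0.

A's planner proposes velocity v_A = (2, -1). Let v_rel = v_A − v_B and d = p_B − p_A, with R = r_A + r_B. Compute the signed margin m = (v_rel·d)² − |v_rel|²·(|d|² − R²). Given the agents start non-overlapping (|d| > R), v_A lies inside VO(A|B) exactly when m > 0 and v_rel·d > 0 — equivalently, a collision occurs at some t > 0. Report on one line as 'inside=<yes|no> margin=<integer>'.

d = (-18, 13),  |d|² = 493;  R = 7+1 = 8,  c = 493−8² = 429
v_rel = (3, -2),  |v_rel|² = 13;  v_rel·d = (3)·(-18) + (-2)·(13) = -80
13·t² + 160·t + 429 = 0  ⇒  m = (-80)² − 13·429 = 823
m = 823 > 0,  v_rel·d = -80 < 0  ⇒  outside

inside=no margin=823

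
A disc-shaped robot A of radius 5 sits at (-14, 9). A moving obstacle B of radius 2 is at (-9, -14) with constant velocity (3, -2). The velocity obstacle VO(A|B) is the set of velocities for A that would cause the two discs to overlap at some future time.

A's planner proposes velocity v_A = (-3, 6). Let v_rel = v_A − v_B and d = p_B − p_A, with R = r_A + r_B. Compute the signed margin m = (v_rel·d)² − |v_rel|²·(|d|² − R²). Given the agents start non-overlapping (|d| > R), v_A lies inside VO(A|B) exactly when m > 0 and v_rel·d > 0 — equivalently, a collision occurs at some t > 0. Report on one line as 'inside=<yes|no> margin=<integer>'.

d = (5, -23),  |d|² = 554;  R = 5+2 = 7,  c = 554−7² = 505
v_rel = (-6, 8),  |v_rel|² = 100;  v_rel·d = (-6)·(5) + (8)·(-23) = -214
100·t² + 428·t + 505 = 0  ⇒  m = (-214)² − 100·505 = -4704
m = -4704 < 0,  v_rel·d = -214 < 0  ⇒  outside

inside=no margin=-4704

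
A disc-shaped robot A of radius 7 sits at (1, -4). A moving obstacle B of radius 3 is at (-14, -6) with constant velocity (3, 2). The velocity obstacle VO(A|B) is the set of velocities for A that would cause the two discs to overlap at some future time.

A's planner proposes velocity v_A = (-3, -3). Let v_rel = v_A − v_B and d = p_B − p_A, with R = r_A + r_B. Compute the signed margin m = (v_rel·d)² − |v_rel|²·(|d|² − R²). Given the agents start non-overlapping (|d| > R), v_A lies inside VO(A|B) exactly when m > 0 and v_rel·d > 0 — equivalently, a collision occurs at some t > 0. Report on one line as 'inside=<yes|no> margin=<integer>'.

d = (-15, -2),  |d|² = 229;  R = 7+3 = 10,  c = 229−10² = 129
v_rel = (-6, -5),  |v_rel|² = 61;  v_rel·d = (-6)·(-15) + (-5)·(-2) = 100
61·t² − 200·t + 129 = 0  ⇒  m = 100² − 61·129 = 2131
m = 2131 > 0,  v_rel·d = 100 > 0  ⇒  inside

inside=yes margin=2131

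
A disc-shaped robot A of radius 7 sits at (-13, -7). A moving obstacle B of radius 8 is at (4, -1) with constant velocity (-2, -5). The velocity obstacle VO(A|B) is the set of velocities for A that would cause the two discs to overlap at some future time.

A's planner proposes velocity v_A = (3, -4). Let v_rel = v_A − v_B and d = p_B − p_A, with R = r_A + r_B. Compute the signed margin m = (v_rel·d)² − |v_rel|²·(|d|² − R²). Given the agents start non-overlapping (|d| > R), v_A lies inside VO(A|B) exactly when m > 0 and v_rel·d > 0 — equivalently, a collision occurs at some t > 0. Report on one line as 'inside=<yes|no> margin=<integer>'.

d = (17, 6),  |d|² = 325;  R = 7+8 = 15,  c = 325−15² = 100
v_rel = (5, 1),  |v_rel|² = 26;  v_rel·d = (5)·(17) + (1)·(6) = 91
26·t² − 182·t + 100 = 0  ⇒  m = 91² − 26·100 = 5681
m = 5681 > 0,  v_rel·d = 91 > 0  ⇒  inside

inside=yes margin=5681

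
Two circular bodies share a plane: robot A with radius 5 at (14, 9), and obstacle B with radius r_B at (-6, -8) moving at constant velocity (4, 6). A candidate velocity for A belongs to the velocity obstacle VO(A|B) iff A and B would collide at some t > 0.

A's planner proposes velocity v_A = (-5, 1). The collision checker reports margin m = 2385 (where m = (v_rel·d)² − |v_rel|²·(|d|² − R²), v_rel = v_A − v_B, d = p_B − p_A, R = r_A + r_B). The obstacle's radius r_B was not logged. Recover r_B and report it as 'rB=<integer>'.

m = 2385
d = (-20, -17);  v_rel = (-9, -5),  |v_rel|² = 106
v_rel×d = (-9)·(-17) − (-5)·(-20) = 53
since m = R²·106 − 53²:  R² = (2809 + 2385) / 106 = 49
R = √49 = 7  ⇒  r_B = 7 − 5 = 2

rB=2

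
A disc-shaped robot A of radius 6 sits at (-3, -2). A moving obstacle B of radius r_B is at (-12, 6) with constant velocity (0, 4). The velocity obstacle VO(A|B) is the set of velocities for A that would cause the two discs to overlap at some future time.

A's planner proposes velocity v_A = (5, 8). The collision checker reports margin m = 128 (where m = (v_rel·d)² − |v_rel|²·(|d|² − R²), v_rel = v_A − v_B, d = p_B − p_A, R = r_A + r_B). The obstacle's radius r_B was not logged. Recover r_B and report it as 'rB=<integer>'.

m = 128
d = (-9, 8);  v_rel = (5, 4),  |v_rel|² = 41
v_rel×d = (5)·(8) − (4)·(-9) = 76
since m = R²·41 − 76²:  R² = (5776 + 128) / 41 = 144
R = √144 = 12  ⇒  r_B = 12 − 6 = 6

rB=6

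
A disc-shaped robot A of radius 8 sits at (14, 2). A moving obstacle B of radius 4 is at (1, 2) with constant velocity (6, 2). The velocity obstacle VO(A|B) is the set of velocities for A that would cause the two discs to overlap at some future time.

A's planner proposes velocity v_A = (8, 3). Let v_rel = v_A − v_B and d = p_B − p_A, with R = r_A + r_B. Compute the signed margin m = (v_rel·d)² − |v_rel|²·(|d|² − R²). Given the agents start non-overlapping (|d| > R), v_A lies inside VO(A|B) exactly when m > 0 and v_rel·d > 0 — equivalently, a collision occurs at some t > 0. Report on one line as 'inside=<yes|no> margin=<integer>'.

d = (-13, 0),  |d|² = 169;  R = 8+4 = 12,  c = 169−12² = 25
v_rel = (2, 1),  |v_rel|² = 5;  v_rel·d = (2)·(-13) + (1)·(0) = -26
5·t² + 52·t + 25 = 0  ⇒  m = (-26)² − 5·25 = 551
m = 551 > 0,  v_rel·d = -26 < 0  ⇒  outside

inside=no margin=551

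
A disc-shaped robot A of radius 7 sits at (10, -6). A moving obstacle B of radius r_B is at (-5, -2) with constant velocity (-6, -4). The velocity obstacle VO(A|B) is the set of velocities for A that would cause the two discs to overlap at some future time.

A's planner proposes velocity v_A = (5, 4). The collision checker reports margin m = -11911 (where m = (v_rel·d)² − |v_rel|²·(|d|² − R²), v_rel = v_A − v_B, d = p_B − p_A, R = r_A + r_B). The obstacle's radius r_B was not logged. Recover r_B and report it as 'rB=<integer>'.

m = -11911
d = (-15, 4);  v_rel = (11, 8),  |v_rel|² = 185
v_rel×d = (11)·(4) − (8)·(-15) = 164
since m = R²·185 − 164²:  R² = (26896 + -11911) / 185 = 81
R = √81 = 9  ⇒  r_B = 9 − 7 = 2

rB=2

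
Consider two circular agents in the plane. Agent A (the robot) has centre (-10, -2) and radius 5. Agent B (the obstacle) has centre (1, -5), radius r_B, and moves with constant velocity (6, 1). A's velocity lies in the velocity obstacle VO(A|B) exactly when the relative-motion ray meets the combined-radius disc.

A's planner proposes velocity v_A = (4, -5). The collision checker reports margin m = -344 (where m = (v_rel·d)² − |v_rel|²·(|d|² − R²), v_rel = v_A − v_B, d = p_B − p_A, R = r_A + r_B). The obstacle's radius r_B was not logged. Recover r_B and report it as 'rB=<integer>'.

m = -344
d = (11, -3);  v_rel = (-2, -6),  |v_rel|² = 40
v_rel×d = (-2)·(-3) − (-6)·(11) = 72
since m = R²·40 − 72²:  R² = (5184 + -344) / 40 = 121
R = √121 = 11  ⇒  r_B = 11 − 5 = 6

rB=6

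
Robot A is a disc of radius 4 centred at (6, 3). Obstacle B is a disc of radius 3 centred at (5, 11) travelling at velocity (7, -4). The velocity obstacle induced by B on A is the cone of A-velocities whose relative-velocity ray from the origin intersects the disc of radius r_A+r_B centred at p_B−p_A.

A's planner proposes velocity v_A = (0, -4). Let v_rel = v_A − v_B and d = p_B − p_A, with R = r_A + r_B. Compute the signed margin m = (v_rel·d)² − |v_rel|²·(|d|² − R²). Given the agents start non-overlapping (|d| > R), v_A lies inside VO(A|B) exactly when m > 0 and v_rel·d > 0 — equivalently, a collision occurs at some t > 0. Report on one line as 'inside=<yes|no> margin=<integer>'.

d = (-1, 8),  |d|² = 65;  R = 4+3 = 7,  c = 65−7² = 16
v_rel = (-7, 0),  |v_rel|² = 49;  v_rel·d = (-7)·(-1) + (0)·(8) = 7
49·t² − 14·t + 16 = 0  ⇒  m = 7² − 49·16 = -735
m = -735 < 0,  v_rel·d = 7 > 0  ⇒  outside

inside=no margin=-735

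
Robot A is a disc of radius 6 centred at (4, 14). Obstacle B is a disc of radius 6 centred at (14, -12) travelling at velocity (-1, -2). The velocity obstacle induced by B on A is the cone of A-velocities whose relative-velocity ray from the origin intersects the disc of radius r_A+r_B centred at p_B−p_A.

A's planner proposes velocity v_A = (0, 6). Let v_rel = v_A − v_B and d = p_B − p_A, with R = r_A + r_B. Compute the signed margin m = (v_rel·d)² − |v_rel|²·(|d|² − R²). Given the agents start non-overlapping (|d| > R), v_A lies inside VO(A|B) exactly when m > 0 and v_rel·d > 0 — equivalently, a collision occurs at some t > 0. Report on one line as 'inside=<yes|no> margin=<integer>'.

d = (10, -26),  |d|² = 776;  R = 6+6 = 12,  c = 776−12² = 632
v_rel = (1, 8),  |v_rel|² = 65;  v_rel·d = (1)·(10) + (8)·(-26) = -198
65·t² + 396·t + 632 = 0  ⇒  m = (-198)² − 65·632 = -1876
m = -1876 < 0,  v_rel·d = -198 < 0  ⇒  outside

inside=no margin=-1876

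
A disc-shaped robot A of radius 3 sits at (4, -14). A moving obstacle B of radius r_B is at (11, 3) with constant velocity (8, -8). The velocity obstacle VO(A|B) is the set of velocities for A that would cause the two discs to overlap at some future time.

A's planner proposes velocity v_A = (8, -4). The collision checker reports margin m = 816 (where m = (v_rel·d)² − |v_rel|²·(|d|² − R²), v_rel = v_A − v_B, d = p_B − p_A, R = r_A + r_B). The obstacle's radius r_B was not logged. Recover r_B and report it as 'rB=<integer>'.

m = 816
d = (7, 17);  v_rel = (0, 4),  |v_rel|² = 16
v_rel×d = (0)·(17) − (4)·(7) = -28
since m = R²·16 − (-28)²:  R² = (784 + 816) / 16 = 100
R = √100 = 10  ⇒  r_B = 10 − 3 = 7

rB=7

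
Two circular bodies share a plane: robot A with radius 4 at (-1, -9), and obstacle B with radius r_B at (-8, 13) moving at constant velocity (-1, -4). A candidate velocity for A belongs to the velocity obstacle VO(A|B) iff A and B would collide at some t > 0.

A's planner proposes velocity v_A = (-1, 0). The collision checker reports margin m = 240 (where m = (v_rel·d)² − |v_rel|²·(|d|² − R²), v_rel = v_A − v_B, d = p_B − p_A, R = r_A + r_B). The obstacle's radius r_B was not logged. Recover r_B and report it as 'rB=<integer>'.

m = 240
d = (-7, 22);  v_rel = (0, 4),  |v_rel|² = 16
v_rel×d = (0)·(22) − (4)·(-7) = 28
since m = R²·16 − 28²:  R² = (784 + 240) / 16 = 64
R = √64 = 8  ⇒  r_B = 8 − 4 = 4

rB=4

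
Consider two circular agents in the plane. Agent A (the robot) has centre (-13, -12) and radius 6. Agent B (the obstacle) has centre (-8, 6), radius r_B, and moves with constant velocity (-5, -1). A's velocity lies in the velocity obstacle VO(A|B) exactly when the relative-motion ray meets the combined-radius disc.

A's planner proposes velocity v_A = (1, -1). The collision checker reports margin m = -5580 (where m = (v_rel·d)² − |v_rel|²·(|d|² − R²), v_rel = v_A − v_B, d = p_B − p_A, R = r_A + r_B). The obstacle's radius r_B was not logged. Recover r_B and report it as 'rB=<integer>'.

m = -5580
d = (5, 18);  v_rel = (6, 0),  |v_rel|² = 36
v_rel×d = (6)·(18) − (0)·(5) = 108
since m = R²·36 − 108²:  R² = (11664 + -5580) / 36 = 169
R = √169 = 13  ⇒  r_B = 13 − 6 = 7

rB=7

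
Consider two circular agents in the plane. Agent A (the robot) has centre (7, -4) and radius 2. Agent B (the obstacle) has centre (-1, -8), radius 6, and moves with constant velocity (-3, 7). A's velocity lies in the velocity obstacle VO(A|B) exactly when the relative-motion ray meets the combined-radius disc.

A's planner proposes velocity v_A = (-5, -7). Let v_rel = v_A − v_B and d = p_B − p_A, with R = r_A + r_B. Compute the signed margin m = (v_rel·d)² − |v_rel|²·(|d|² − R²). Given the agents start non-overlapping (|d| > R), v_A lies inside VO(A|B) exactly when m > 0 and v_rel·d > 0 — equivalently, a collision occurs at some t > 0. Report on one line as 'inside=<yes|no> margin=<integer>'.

d = (-8, -4),  |d|² = 80;  R = 2+6 = 8,  c = 80−8² = 16
v_rel = (-2, -14),  |v_rel|² = 200;  v_rel·d = (-2)·(-8) + (-14)·(-4) = 72
200·t² − 144·t + 16 = 0  ⇒  m = 72² − 200·16 = 1984
m = 1984 > 0,  v_rel·d = 72 > 0  ⇒  inside

inside=yes margin=1984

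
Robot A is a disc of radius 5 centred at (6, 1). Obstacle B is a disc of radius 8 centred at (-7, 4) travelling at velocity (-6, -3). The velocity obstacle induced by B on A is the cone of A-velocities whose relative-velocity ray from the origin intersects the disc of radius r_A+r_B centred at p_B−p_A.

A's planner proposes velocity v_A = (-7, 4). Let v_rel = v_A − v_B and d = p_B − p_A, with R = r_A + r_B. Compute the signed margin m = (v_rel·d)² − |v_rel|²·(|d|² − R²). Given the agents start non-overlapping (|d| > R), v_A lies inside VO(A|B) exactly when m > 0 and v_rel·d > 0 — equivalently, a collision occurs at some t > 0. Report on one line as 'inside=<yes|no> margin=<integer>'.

d = (-13, 3),  |d|² = 178;  R = 5+8 = 13,  c = 178−13² = 9
v_rel = (-1, 7),  |v_rel|² = 50;  v_rel·d = (-1)·(-13) + (7)·(3) = 34
50·t² − 68·t + 9 = 0  ⇒  m = 34² − 50·9 = 706
m = 706 > 0,  v_rel·d = 34 > 0  ⇒  inside

inside=yes margin=706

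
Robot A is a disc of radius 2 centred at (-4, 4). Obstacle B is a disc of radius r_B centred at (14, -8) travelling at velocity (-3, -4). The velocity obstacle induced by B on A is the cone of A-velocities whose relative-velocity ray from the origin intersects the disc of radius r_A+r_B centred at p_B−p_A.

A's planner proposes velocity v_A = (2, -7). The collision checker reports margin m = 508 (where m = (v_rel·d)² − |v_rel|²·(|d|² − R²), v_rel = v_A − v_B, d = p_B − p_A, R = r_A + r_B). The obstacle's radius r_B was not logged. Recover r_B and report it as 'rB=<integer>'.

m = 508
d = (18, -12);  v_rel = (5, -3),  |v_rel|² = 34
v_rel×d = (5)·(-12) − (-3)·(18) = -6
since m = R²·34 − (-6)²:  R² = (36 + 508) / 34 = 16
R = √16 = 4  ⇒  r_B = 4 − 2 = 2

rB=2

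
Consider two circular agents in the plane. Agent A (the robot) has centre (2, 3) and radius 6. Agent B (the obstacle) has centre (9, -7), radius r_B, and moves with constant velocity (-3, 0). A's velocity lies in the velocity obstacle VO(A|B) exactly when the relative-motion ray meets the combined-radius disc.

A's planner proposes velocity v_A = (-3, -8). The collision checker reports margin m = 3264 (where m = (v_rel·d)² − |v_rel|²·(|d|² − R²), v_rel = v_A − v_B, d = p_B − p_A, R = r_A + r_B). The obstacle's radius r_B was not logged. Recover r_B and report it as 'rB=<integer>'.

m = 3264
d = (7, -10);  v_rel = (0, -8),  |v_rel|² = 64
v_rel×d = (0)·(-10) − (-8)·(7) = 56
since m = R²·64 − 56²:  R² = (3136 + 3264) / 64 = 100
R = √100 = 10  ⇒  r_B = 10 − 6 = 4

rB=4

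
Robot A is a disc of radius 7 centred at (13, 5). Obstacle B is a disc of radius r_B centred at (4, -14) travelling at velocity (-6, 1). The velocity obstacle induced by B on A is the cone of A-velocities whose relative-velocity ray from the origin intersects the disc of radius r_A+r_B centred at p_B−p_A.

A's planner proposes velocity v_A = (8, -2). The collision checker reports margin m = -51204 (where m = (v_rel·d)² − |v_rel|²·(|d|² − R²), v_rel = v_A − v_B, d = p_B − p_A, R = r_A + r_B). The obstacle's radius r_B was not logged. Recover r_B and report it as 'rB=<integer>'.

m = -51204
d = (-9, -19);  v_rel = (14, -3),  |v_rel|² = 205
v_rel×d = (14)·(-19) − (-3)·(-9) = -293
since m = R²·205 − (-293)²:  R² = (85849 + -51204) / 205 = 169
R = √169 = 13  ⇒  r_B = 13 − 7 = 6

rB=6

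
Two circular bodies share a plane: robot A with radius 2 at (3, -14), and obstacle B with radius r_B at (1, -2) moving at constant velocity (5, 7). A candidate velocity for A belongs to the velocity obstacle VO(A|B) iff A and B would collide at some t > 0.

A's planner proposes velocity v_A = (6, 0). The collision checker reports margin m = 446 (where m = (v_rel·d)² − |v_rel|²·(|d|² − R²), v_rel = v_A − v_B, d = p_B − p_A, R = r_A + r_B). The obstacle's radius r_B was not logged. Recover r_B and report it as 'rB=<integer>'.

m = 446
d = (-2, 12);  v_rel = (1, -7),  |v_rel|² = 50
v_rel×d = (1)·(12) − (-7)·(-2) = -2
since m = R²·50 − (-2)²:  R² = (4 + 446) / 50 = 9
R = √9 = 3  ⇒  r_B = 3 − 2 = 1

rB=1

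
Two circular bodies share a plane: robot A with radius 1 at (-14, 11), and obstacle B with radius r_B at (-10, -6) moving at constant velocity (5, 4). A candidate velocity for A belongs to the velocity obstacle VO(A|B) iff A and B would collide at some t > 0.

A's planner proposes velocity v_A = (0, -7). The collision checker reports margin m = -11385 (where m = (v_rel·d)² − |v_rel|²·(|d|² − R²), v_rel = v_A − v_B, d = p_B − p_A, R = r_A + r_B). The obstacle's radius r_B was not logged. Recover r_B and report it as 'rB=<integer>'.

m = -11385
d = (4, -17);  v_rel = (-5, -11),  |v_rel|² = 146
v_rel×d = (-5)·(-17) − (-11)·(4) = 129
since m = R²·146 − 129²:  R² = (16641 + -11385) / 146 = 36
R = √36 = 6  ⇒  r_B = 6 − 1 = 5

rB=5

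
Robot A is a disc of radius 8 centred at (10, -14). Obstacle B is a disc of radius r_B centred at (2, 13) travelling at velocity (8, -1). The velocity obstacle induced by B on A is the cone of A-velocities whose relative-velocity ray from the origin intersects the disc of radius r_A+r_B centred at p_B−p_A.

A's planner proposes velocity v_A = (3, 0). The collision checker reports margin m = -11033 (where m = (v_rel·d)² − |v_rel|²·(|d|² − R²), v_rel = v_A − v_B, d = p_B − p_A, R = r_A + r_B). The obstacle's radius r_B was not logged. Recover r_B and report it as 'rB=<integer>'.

m = -11033
d = (-8, 27);  v_rel = (-5, 1),  |v_rel|² = 26
v_rel×d = (-5)·(27) − (1)·(-8) = -127
since m = R²·26 − (-127)²:  R² = (16129 + -11033) / 26 = 196
R = √196 = 14  ⇒  r_B = 14 − 8 = 6

rB=6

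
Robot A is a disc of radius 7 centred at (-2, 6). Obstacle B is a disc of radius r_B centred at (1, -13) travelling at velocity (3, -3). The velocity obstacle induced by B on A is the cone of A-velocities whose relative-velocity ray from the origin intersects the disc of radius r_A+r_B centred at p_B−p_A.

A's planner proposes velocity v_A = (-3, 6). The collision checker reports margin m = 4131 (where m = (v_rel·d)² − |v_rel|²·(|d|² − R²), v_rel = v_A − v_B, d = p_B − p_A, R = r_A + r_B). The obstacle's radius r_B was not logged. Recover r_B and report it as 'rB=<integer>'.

m = 4131
d = (3, -19);  v_rel = (-6, 9),  |v_rel|² = 117
v_rel×d = (-6)·(-19) − (9)·(3) = 87
since m = R²·117 − 87²:  R² = (7569 + 4131) / 117 = 100
R = √100 = 10  ⇒  r_B = 10 − 7 = 3

rB=3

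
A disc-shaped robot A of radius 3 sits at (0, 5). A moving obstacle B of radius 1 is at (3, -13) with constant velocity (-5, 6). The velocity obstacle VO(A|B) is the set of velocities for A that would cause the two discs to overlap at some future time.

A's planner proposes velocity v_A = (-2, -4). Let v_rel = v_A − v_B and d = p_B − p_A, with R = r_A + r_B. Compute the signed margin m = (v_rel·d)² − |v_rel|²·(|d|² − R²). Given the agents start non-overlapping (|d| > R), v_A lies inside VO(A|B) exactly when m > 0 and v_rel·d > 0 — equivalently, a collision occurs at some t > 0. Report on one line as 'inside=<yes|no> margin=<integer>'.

d = (3, -18),  |d|² = 333;  R = 3+1 = 4,  c = 333−4² = 317
v_rel = (3, -10),  |v_rel|² = 109;  v_rel·d = (3)·(3) + (-10)·(-18) = 189
109·t² − 378·t + 317 = 0  ⇒  m = 189² − 109·317 = 1168
m = 1168 > 0,  v_rel·d = 189 > 0  ⇒  inside

inside=yes margin=1168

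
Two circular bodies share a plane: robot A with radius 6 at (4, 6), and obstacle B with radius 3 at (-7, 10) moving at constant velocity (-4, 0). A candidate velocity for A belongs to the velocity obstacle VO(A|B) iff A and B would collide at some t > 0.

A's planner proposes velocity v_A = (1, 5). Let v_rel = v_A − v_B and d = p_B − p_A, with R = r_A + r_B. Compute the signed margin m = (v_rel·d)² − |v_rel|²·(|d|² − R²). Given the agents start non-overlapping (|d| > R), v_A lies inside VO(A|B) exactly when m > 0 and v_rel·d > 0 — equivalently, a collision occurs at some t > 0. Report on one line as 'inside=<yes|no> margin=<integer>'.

d = (-11, 4),  |d|² = 137;  R = 6+3 = 9,  c = 137−9² = 56
v_rel = (5, 5),  |v_rel|² = 50;  v_rel·d = (5)·(-11) + (5)·(4) = -35
50·t² + 70·t + 56 = 0  ⇒  m = (-35)² − 50·56 = -1575
m = -1575 < 0,  v_rel·d = -35 < 0  ⇒  outside

inside=no margin=-1575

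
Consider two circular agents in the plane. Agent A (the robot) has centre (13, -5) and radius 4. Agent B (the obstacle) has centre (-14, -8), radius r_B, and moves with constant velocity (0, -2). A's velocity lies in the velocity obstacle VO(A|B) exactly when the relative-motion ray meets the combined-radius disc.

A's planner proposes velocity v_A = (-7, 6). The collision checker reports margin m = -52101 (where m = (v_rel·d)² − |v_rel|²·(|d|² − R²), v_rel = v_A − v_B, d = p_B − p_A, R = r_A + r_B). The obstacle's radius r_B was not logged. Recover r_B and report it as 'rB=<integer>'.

m = -52101
d = (-27, -3);  v_rel = (-7, 8),  |v_rel|² = 113
v_rel×d = (-7)·(-3) − (8)·(-27) = 237
since m = R²·113 − 237²:  R² = (56169 + -52101) / 113 = 36
R = √36 = 6  ⇒  r_B = 6 − 4 = 2

rB=2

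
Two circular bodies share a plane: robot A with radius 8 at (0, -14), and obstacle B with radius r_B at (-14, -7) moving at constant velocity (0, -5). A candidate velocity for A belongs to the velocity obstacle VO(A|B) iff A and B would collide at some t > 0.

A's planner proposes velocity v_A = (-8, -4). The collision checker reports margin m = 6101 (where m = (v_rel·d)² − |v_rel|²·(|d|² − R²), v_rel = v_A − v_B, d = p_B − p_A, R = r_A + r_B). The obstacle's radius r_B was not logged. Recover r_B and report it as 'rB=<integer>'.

m = 6101
d = (-14, 7);  v_rel = (-8, 1),  |v_rel|² = 65
v_rel×d = (-8)·(7) − (1)·(-14) = -42
since m = R²·65 − (-42)²:  R² = (1764 + 6101) / 65 = 121
R = √121 = 11  ⇒  r_B = 11 − 8 = 3

rB=3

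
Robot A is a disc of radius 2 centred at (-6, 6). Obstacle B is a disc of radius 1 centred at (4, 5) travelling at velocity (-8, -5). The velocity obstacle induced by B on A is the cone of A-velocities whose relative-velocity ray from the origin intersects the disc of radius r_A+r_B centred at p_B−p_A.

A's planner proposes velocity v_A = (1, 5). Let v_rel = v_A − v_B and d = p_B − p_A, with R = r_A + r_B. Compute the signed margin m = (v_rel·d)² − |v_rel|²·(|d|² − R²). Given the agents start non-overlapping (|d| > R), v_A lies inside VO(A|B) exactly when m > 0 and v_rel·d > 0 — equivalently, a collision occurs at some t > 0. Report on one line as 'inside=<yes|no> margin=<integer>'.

d = (10, -1),  |d|² = 101;  R = 2+1 = 3,  c = 101−3² = 92
v_rel = (9, 10),  |v_rel|² = 181;  v_rel·d = (9)·(10) + (10)·(-1) = 80
181·t² − 160·t + 92 = 0  ⇒  m = 80² − 181·92 = -10252
m = -10252 < 0,  v_rel·d = 80 > 0  ⇒  outside

inside=no margin=-10252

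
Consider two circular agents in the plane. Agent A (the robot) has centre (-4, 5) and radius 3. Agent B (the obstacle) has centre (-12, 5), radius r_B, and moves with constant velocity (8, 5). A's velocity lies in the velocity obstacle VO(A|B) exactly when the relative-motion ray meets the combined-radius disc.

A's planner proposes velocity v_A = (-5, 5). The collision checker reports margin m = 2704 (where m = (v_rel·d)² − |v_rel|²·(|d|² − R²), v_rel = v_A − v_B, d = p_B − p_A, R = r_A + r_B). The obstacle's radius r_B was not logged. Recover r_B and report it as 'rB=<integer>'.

m = 2704
d = (-8, 0);  v_rel = (-13, 0),  |v_rel|² = 169
v_rel×d = (-13)·(0) − (0)·(-8) = 0
since m = R²·169 − 0²:  R² = (0 + 2704) / 169 = 16
R = √16 = 4  ⇒  r_B = 4 − 3 = 1

rB=1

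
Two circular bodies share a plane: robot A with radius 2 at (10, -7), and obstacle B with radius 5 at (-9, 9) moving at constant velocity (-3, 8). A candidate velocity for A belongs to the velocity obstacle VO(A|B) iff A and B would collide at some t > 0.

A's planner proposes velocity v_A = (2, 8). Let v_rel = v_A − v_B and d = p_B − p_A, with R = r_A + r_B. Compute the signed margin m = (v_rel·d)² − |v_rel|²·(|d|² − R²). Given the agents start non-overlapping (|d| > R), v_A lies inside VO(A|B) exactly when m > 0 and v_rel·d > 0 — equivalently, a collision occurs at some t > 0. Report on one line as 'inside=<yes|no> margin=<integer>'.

d = (-19, 16),  |d|² = 617;  R = 2+5 = 7,  c = 617−7² = 568
v_rel = (5, 0),  |v_rel|² = 25;  v_rel·d = (5)·(-19) + (0)·(16) = -95
25·t² + 190·t + 568 = 0  ⇒  m = (-95)² − 25·568 = -5175
m = -5175 < 0,  v_rel·d = -95 < 0  ⇒  outside

inside=no margin=-5175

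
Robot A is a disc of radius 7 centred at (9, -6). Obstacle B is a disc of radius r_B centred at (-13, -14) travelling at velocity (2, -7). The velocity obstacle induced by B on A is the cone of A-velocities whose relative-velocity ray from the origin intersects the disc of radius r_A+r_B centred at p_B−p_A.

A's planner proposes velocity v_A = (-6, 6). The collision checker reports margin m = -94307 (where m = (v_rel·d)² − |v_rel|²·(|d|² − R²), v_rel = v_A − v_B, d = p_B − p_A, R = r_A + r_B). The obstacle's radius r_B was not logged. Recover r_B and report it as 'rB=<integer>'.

m = -94307
d = (-22, -8);  v_rel = (-8, 13),  |v_rel|² = 233
v_rel×d = (-8)·(-8) − (13)·(-22) = 350
since m = R²·233 − 350²:  R² = (122500 + -94307) / 233 = 121
R = √121 = 11  ⇒  r_B = 11 − 7 = 4

rB=4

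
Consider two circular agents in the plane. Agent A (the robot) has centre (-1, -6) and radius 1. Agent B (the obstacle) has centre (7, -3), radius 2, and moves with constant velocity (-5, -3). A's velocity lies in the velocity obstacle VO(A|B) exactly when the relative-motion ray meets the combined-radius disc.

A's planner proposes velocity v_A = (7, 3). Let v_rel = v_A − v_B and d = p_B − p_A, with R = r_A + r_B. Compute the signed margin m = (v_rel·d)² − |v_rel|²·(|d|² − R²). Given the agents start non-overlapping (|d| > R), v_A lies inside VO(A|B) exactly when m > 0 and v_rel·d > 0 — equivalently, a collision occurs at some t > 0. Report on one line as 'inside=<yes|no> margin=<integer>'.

d = (8, 3),  |d|² = 73;  R = 1+2 = 3,  c = 73−3² = 64
v_rel = (12, 6),  |v_rel|² = 180;  v_rel·d = (12)·(8) + (6)·(3) = 114
180·t² − 228·t + 64 = 0  ⇒  m = 114² − 180·64 = 1476
m = 1476 > 0,  v_rel·d = 114 > 0  ⇒  inside

inside=yes margin=1476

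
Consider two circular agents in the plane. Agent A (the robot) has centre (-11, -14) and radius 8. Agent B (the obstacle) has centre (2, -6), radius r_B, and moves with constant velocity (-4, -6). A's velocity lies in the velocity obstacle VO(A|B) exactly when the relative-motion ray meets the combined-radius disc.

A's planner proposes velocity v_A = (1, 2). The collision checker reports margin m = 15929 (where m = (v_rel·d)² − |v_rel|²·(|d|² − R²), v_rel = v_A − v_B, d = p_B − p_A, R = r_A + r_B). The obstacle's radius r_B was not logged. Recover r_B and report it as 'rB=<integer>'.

m = 15929
d = (13, 8);  v_rel = (5, 8),  |v_rel|² = 89
v_rel×d = (5)·(8) − (8)·(13) = -64
since m = R²·89 − (-64)²:  R² = (4096 + 15929) / 89 = 225
R = √225 = 15  ⇒  r_B = 15 − 8 = 7

rB=7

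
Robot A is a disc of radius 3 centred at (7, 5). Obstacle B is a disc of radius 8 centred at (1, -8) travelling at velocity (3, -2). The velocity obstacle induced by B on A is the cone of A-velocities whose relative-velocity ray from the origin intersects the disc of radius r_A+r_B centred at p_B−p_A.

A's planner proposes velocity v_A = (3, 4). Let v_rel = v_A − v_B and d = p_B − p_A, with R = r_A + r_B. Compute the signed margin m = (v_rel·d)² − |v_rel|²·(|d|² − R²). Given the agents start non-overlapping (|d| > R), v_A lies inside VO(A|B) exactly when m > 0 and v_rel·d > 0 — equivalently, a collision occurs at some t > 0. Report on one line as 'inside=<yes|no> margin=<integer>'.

d = (-6, -13),  |d|² = 205;  R = 3+8 = 11,  c = 205−11² = 84
v_rel = (0, 6),  |v_rel|² = 36;  v_rel·d = (0)·(-6) + (6)·(-13) = -78
36·t² + 156·t + 84 = 0  ⇒  m = (-78)² − 36·84 = 3060
m = 3060 > 0,  v_rel·d = -78 < 0  ⇒  outside

inside=no margin=3060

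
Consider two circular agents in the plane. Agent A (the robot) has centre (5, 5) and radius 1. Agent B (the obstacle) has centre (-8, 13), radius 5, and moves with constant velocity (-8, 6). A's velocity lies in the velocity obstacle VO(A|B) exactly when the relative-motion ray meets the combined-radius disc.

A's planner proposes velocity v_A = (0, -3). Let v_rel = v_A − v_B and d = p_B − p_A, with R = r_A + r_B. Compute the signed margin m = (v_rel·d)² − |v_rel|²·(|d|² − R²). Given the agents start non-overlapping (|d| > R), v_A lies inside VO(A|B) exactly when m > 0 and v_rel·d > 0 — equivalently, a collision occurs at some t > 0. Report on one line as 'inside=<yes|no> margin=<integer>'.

d = (-13, 8),  |d|² = 233;  R = 1+5 = 6,  c = 233−6² = 197
v_rel = (8, -9),  |v_rel|² = 145;  v_rel·d = (8)·(-13) + (-9)·(8) = -176
145·t² + 352·t + 197 = 0  ⇒  m = (-176)² − 145·197 = 2411
m = 2411 > 0,  v_rel·d = -176 < 0  ⇒  outside

inside=no margin=2411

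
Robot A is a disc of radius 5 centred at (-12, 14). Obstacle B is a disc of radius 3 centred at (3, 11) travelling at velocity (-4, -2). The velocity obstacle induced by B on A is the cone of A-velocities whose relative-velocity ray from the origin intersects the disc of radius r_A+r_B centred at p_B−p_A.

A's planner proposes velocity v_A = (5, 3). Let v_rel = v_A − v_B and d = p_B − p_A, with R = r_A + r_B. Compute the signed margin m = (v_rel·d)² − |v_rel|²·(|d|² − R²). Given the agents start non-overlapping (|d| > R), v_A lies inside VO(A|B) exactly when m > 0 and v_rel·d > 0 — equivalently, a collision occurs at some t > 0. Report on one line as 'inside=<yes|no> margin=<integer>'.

d = (15, -3),  |d|² = 234;  R = 5+3 = 8,  c = 234−8² = 170
v_rel = (9, 5),  |v_rel|² = 106;  v_rel·d = (9)·(15) + (5)·(-3) = 120
106·t² − 240·t + 170 = 0  ⇒  m = 120² − 106·170 = -3620
m = -3620 < 0,  v_rel·d = 120 > 0  ⇒  outside

inside=no margin=-3620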